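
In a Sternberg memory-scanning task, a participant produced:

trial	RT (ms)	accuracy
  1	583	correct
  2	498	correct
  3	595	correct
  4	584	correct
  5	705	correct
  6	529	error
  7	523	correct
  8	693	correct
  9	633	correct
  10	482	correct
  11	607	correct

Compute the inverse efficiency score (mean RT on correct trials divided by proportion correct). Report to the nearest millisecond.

649 ms

Correct trials (n=10): 583, 498, 595, 584, 705, 523, 693, 633, 482, 607
Mean correct RT = 5903/10 = 590.3000 ms
Proportion correct = 10/11
IES = 590.3000 / (10/11) = 649.330 ms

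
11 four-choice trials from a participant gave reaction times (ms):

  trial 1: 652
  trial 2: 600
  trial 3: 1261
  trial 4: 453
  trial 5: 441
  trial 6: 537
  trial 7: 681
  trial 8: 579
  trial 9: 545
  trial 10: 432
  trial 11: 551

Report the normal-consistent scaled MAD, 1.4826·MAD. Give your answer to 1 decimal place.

145.3 ms

Sorted: 432, 441, 453, 537, 545, 551, 579, 600, 652, 681, 1261 → median = 551
|x − 551| sorted: 0, 6, 14, 28, 49, 98, 101, 110, 119, 130, 710 → MAD = 98
Robust SD ≈ 1.4826 × 98 = 145.295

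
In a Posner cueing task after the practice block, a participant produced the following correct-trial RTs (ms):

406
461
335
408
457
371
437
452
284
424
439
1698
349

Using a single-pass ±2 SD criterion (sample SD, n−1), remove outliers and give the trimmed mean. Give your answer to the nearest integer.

402 ms

n = 13, ΣRT = 6521, M = 501.615
Σ(x−M)² = 1584933.08; s = √(1584933.08/12) = 363.425
Cutoffs: 501.615 ± 2·363.425 → [-225.2, 1228.5]
Outside: 1698 → excluded.
Retained (n=12): Σ = 4823, mean = 4823/12 = 401.917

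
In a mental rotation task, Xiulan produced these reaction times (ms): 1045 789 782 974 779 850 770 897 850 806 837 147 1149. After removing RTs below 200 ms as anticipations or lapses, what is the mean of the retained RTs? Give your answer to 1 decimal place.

Excluded: 147
Retained (n=12): Σ = 10528
Mean = 10528/12 = 877.3333

877.3 ms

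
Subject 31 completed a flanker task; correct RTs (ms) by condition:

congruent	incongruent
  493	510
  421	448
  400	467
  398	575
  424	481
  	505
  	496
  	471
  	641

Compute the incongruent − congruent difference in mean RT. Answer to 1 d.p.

M(congruent) = 2136/5 = 427.200
M(incongruent) = 4594/9 = 510.444
Difference = 510.444 − 427.200 = 83.244 ms

83.2 ms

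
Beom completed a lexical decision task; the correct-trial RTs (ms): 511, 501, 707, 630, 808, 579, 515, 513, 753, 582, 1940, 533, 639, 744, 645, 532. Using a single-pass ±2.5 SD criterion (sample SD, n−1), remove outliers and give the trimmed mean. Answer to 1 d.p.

612.8 ms

n = 16, ΣRT = 11132, M = 695.750
Σ(x−M)² = 1794609.00; s = √(1794609.00/15) = 345.891
Cutoffs: 695.750 ± 2.5·345.891 → [-169.0, 1560.5]
Outside: 1940 → excluded.
Retained (n=15): Σ = 9192, mean = 9192/15 = 612.800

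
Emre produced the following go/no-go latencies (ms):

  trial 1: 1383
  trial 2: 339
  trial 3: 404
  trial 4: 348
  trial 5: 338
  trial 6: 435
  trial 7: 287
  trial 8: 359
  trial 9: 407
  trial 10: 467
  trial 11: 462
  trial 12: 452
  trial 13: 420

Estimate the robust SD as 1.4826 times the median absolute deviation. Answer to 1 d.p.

Sorted: 287, 338, 339, 348, 359, 404, 407, 420, 435, 452, 462, 467, 1383 → median = 407
|x − 407| sorted: 0, 3, 13, 28, 45, 48, 55, 59, 60, 68, 69, 120, 976 → MAD = 55
Robust SD ≈ 1.4826 × 55 = 81.543

81.5 ms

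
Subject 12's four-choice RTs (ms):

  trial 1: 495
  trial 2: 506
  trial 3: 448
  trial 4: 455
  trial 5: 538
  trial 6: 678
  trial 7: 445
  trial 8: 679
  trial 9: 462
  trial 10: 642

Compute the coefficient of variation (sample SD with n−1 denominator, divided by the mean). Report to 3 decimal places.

n = 10, Σ = 5348, M = 534.8000
Σ(x−M)² = 82481.600; s = √(82481.600/9) = 95.7320
CV = 95.7320 / 534.8000 = 0.17901

0.179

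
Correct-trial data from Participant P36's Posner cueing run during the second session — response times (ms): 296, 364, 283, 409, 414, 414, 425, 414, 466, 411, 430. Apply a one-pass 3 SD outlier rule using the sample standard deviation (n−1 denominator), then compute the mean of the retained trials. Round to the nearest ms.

n = 11, ΣRT = 4326, M = 393.273
Σ(x−M)² = 31974.18; s = √(31974.18/10) = 56.546
Cutoffs: 393.273 ± 3·56.546 → [223.6, 562.9]
No RTs fall outside the cutoffs; all 11 retained. Mean = 4326/11 = 393.273

393 ms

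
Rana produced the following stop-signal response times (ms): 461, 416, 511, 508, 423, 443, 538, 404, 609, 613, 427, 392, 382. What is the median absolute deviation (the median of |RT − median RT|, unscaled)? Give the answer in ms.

51 ms

Sorted: 382, 392, 404, 416, 423, 427, 443, 461, 508, 511, 538, 609, 613 → median = 443
|x − 443|: 18, 27, 68, 65, 20, 0, 95, 39, 166, 170, 16, 51, 61
Sorted deviations: 0, 16, 18, 20, 27, 39, 51, 61, 65, 68, 95, 166, 170 → MAD = 51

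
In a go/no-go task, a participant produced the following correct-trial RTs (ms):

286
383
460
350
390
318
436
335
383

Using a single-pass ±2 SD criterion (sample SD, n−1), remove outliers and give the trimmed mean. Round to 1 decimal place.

n = 9, ΣRT = 3341, M = 371.222
Σ(x−M)² = 24565.56; s = √(24565.56/8) = 55.414
Cutoffs: 371.222 ± 2·55.414 → [260.4, 482.0]
No RTs fall outside the cutoffs; all 9 retained. Mean = 3341/9 = 371.222

371.2 ms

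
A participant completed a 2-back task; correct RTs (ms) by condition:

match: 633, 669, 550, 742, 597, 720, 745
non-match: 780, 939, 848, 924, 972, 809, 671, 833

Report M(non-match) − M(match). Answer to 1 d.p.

181.9 ms

M(match) = 4656/7 = 665.143
M(non-match) = 6776/8 = 847.000
Difference = 847.000 − 665.143 = 181.857 ms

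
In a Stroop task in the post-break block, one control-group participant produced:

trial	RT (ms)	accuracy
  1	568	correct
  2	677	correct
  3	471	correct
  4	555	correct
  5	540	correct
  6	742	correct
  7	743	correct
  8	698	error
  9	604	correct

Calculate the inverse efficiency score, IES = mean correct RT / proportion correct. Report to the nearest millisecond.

Correct trials (n=8): 568, 677, 471, 555, 540, 742, 743, 604
Mean correct RT = 4900/8 = 612.5000 ms
Proportion correct = 8/9
IES = 612.5000 / (8/9) = 689.062 ms

689 ms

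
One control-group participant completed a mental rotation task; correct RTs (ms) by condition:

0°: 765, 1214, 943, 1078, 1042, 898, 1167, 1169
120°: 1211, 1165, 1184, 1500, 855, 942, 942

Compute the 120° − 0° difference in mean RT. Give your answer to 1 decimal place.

M(0°) = 8276/8 = 1034.500
M(120°) = 7799/7 = 1114.143
Difference = 1114.143 − 1034.500 = 79.643 ms

79.6 ms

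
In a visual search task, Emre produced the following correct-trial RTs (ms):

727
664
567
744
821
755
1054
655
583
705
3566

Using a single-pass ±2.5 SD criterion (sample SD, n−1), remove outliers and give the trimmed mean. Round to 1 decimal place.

n = 11, ΣRT = 10841, M = 985.545
Σ(x−M)² = 7497428.73; s = √(7497428.73/10) = 865.877
Cutoffs: 985.545 ± 2.5·865.877 → [-1179.1, 3150.2]
Outside: 3566 → excluded.
Retained (n=10): Σ = 7275, mean = 7275/10 = 727.500

727.5 ms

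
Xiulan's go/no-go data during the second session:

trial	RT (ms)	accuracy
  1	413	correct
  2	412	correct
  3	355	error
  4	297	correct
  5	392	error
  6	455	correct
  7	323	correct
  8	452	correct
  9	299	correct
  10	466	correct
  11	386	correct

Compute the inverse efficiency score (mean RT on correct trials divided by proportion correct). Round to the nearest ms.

476 ms

Correct trials (n=9): 413, 412, 297, 455, 323, 452, 299, 466, 386
Mean correct RT = 3503/9 = 389.2222 ms
Proportion correct = 9/11
IES = 389.2222 / (9/11) = 475.716 ms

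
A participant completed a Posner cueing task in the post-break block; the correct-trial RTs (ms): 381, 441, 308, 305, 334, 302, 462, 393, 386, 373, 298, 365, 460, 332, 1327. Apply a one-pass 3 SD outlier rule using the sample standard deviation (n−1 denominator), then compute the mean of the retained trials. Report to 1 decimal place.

n = 15, ΣRT = 6467, M = 431.133
Σ(x−M)² = 902951.73; s = √(902951.73/14) = 253.962
Cutoffs: 431.133 ± 3·253.962 → [-330.8, 1193.0]
Outside: 1327 → excluded.
Retained (n=14): Σ = 5140, mean = 5140/14 = 367.143

367.1 ms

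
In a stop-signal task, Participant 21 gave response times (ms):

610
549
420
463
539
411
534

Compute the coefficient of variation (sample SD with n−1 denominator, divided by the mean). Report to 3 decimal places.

0.147

n = 7, Σ = 3526, M = 503.7143
Σ(x−M)² = 32771.429; s = √(32771.429/6) = 73.9047
CV = 73.9047 / 503.7143 = 0.14672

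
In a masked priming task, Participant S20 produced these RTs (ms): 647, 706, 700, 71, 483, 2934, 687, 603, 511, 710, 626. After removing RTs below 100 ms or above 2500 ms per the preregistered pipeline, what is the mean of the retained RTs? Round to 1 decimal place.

630.3 ms

Excluded: 71, 2934
Retained (n=9): Σ = 5673
Mean = 5673/9 = 630.3333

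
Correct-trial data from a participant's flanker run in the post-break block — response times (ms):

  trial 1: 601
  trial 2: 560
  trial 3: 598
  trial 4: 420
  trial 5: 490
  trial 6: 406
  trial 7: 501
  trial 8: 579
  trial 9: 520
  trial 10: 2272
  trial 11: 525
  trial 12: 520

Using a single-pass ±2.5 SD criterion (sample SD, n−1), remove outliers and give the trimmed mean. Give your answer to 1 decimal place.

n = 12, ΣRT = 7992, M = 666.000
Σ(x−M)² = 2855720.00; s = √(2855720.00/11) = 509.520
Cutoffs: 666.000 ± 2.5·509.520 → [-607.8, 1939.8]
Outside: 2272 → excluded.
Retained (n=11): Σ = 5720, mean = 5720/11 = 520.000

520.0 ms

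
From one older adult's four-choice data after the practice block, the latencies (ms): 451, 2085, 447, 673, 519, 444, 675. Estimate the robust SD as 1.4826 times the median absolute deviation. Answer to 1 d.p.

111.2 ms

Sorted: 444, 447, 451, 519, 673, 675, 2085 → median = 519
|x − 519| sorted: 0, 68, 72, 75, 154, 156, 1566 → MAD = 75
Robust SD ≈ 1.4826 × 75 = 111.195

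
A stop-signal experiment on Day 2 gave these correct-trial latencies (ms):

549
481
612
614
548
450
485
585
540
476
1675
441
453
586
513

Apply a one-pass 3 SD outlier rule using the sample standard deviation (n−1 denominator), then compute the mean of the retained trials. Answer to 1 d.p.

n = 15, ΣRT = 9008, M = 600.533
Σ(x−M)² = 1285007.73; s = √(1285007.73/14) = 302.962
Cutoffs: 600.533 ± 3·302.962 → [-308.4, 1509.4]
Outside: 1675 → excluded.
Retained (n=14): Σ = 7333, mean = 7333/14 = 523.786

523.8 ms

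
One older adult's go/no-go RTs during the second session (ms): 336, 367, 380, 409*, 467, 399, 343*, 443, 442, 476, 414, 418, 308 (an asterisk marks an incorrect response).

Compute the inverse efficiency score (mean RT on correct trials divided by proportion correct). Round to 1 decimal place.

Correct trials (n=11): 336, 367, 380, 467, 399, 443, 442, 476, 414, 418, 308
Mean correct RT = 4450/11 = 404.5455 ms
Proportion correct = 11/13
IES = 404.5455 / (11/13) = 478.099 ms

478.1 ms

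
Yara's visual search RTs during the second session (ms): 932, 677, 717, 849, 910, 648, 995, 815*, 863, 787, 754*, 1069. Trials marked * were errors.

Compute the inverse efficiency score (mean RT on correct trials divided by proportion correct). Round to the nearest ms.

Correct trials (n=10): 932, 677, 717, 849, 910, 648, 995, 863, 787, 1069
Mean correct RT = 8447/10 = 844.7000 ms
Proportion correct = 10/12
IES = 844.7000 / (10/12) = 1013.640 ms

1014 ms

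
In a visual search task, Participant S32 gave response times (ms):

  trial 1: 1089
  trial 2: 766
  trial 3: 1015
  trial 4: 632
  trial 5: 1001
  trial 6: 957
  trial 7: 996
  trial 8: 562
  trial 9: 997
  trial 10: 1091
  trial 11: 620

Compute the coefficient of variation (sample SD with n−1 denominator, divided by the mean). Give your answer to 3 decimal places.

n = 11, Σ = 9726, M = 884.1818
Σ(x−M)² = 397173.636; s = √(397173.636/10) = 199.2922
CV = 199.2922 / 884.1818 = 0.22540

0.225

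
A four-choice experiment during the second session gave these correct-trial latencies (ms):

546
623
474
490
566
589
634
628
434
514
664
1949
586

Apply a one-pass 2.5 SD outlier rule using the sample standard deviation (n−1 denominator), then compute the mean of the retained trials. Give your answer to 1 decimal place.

n = 13, ΣRT = 8697, M = 669.000
Σ(x−M)² = 1831790.00; s = √(1831790.00/12) = 390.703
Cutoffs: 669.000 ± 2.5·390.703 → [-307.8, 1645.8]
Outside: 1949 → excluded.
Retained (n=12): Σ = 6748, mean = 6748/12 = 562.333

562.3 ms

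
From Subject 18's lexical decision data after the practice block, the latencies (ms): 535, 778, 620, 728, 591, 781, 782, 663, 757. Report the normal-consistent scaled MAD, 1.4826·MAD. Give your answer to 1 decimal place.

Sorted: 535, 591, 620, 663, 728, 757, 778, 781, 782 → median = 728
|x − 728| sorted: 0, 29, 50, 53, 54, 65, 108, 137, 193 → MAD = 54
Robust SD ≈ 1.4826 × 54 = 80.060

80.1 ms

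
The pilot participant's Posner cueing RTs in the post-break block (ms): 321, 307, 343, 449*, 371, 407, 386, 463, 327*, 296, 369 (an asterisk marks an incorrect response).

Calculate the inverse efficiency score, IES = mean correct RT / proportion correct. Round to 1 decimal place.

Correct trials (n=9): 321, 307, 343, 371, 407, 386, 463, 296, 369
Mean correct RT = 3263/9 = 362.5556 ms
Proportion correct = 9/11
IES = 362.5556 / (9/11) = 443.123 ms

443.1 ms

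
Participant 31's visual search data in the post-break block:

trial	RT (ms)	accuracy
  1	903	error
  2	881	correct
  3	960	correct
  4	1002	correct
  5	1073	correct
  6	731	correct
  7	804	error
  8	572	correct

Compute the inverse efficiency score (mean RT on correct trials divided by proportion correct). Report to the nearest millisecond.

Correct trials (n=6): 881, 960, 1002, 1073, 731, 572
Mean correct RT = 5219/6 = 869.8333 ms
Proportion correct = 6/8
IES = 869.8333 / (6/8) = 1159.778 ms

1160 ms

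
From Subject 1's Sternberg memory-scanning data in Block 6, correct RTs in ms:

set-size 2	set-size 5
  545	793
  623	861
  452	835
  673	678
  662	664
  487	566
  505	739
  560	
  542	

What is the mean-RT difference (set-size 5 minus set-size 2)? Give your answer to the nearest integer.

M(set-size 2) = 5049/9 = 561.000
M(set-size 5) = 5136/7 = 733.714
Difference = 733.714 − 561.000 = 172.714 ms

173 ms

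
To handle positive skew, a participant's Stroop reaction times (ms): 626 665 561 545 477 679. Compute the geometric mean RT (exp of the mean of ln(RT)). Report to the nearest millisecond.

ln(RT): 6.4394, 6.4998, 6.3297, 6.3008, 6.1675, 6.5206
Mean ln(RT) = 38.2578/6 = 6.37630
Geometric mean = exp(6.37630) = 587.75 ms

588 ms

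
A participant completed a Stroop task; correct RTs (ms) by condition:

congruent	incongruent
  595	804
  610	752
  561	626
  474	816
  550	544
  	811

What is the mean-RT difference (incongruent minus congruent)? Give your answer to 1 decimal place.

167.5 ms

M(congruent) = 2790/5 = 558.000
M(incongruent) = 4353/6 = 725.500
Difference = 725.500 − 558.000 = 167.500 ms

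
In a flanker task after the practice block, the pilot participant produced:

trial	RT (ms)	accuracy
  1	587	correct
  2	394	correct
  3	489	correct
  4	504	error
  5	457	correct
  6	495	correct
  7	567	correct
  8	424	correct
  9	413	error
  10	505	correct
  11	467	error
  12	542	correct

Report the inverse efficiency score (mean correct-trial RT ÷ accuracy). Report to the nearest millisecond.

Correct trials (n=9): 587, 394, 489, 457, 495, 567, 424, 505, 542
Mean correct RT = 4460/9 = 495.5556 ms
Proportion correct = 9/12
IES = 495.5556 / (9/12) = 660.741 ms

661 ms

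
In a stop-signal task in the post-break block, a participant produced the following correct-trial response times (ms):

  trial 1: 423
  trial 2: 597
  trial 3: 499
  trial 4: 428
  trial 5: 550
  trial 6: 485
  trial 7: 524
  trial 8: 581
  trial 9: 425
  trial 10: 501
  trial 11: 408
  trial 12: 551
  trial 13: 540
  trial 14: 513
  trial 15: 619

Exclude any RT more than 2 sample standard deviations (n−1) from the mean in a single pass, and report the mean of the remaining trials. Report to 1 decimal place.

509.6 ms

n = 15, ΣRT = 7644, M = 509.600
Σ(x−M)² = 61623.60; s = √(61623.60/14) = 66.345
Cutoffs: 509.600 ± 2·66.345 → [376.9, 642.3]
No RTs fall outside the cutoffs; all 15 retained. Mean = 7644/15 = 509.600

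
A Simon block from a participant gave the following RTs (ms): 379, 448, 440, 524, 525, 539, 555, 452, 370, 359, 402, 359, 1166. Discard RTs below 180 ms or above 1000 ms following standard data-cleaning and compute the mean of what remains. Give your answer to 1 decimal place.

446.0 ms

Excluded: 1166
Retained (n=12): Σ = 5352
Mean = 5352/12 = 446.0000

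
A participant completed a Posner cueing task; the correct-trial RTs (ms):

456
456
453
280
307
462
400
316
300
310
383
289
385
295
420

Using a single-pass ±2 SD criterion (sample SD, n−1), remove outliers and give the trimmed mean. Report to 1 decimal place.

n = 15, ΣRT = 5512, M = 367.467
Σ(x−M)² = 69513.73; s = √(69513.73/14) = 70.465
Cutoffs: 367.467 ± 2·70.465 → [226.5, 508.4]
No RTs fall outside the cutoffs; all 15 retained. Mean = 5512/15 = 367.467

367.5 ms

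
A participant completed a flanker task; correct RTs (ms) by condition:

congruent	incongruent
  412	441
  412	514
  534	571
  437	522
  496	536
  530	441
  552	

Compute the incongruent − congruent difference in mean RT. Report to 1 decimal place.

22.3 ms

M(congruent) = 3373/7 = 481.857
M(incongruent) = 3025/6 = 504.167
Difference = 504.167 − 481.857 = 22.310 ms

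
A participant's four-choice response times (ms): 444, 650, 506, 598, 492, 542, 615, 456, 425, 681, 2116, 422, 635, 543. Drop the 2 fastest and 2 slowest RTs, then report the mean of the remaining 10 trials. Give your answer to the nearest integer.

Sorted: 422, 425, 444, 456, 492, 506, 542, 543, 598, 615, 635, 650, 681, 2116
Drop lowest 2 (422, 425) and highest 2 (681, 2116)
Remaining (n=10): Σ = 5481, mean = 5481/10 = 548.100

548 ms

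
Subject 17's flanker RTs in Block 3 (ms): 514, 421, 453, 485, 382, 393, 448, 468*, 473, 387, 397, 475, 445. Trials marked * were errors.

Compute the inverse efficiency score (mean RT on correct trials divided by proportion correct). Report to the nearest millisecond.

476 ms

Correct trials (n=12): 514, 421, 453, 485, 382, 393, 448, 473, 387, 397, 475, 445
Mean correct RT = 5273/12 = 439.4167 ms
Proportion correct = 12/13
IES = 439.4167 / (12/13) = 476.035 ms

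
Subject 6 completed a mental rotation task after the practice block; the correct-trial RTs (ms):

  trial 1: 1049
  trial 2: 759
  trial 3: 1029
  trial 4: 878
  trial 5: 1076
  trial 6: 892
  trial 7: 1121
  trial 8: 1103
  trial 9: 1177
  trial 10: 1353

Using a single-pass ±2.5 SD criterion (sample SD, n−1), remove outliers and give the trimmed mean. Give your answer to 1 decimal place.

n = 10, ΣRT = 10437, M = 1043.700
Σ(x−M)² = 255738.10; s = √(255738.10/9) = 168.569
Cutoffs: 1043.700 ± 2.5·168.569 → [622.3, 1465.1]
No RTs fall outside the cutoffs; all 10 retained. Mean = 10437/10 = 1043.700

1043.7 ms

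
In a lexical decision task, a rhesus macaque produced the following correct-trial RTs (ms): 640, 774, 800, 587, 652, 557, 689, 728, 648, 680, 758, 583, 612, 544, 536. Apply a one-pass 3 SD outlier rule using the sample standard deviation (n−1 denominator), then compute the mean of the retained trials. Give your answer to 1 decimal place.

n = 15, ΣRT = 9788, M = 652.533
Σ(x−M)² = 100839.73; s = √(100839.73/14) = 84.870
Cutoffs: 652.533 ± 3·84.870 → [397.9, 907.1]
No RTs fall outside the cutoffs; all 15 retained. Mean = 9788/15 = 652.533

652.5 ms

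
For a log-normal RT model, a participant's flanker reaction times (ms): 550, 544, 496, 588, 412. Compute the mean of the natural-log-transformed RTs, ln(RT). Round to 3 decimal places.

6.243

ln(RT): 6.3099, 6.2989, 6.2066, 6.3767, 6.0210
Σ ln(RT) = 31.2132
Mean = 31.2132/5 = 6.24264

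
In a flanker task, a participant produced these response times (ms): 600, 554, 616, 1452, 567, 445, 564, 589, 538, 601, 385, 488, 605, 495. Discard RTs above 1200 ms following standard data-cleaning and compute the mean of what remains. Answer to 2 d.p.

Excluded: 1452
Retained (n=13): Σ = 7047
Mean = 7047/13 = 542.0769

542.08 ms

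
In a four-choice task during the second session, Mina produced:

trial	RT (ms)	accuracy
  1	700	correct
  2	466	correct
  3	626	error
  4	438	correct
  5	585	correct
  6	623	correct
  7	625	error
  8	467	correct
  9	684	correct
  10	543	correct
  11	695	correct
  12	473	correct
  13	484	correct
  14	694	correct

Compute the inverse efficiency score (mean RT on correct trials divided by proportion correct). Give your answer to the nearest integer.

Correct trials (n=12): 700, 466, 438, 585, 623, 467, 684, 543, 695, 473, 484, 694
Mean correct RT = 6852/12 = 571.0000 ms
Proportion correct = 12/14
IES = 571.0000 / (12/14) = 666.167 ms

666 ms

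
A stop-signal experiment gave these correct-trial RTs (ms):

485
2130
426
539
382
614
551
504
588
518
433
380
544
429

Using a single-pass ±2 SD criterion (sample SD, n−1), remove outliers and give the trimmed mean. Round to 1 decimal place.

n = 14, ΣRT = 8523, M = 608.786
Σ(x−M)² = 2561912.36; s = √(2561912.36/13) = 443.926
Cutoffs: 608.786 ± 2·443.926 → [-279.1, 1496.6]
Outside: 2130 → excluded.
Retained (n=13): Σ = 6393, mean = 6393/13 = 491.769

491.8 ms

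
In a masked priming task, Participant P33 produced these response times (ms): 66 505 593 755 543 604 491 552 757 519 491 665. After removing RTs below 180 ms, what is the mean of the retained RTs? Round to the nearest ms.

Excluded: 66
Retained (n=11): Σ = 6475
Mean = 6475/11 = 588.6364

589 ms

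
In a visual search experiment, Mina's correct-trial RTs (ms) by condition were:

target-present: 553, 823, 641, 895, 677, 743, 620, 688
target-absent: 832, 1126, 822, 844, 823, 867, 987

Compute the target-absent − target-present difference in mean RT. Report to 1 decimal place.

195.1 ms

M(target-present) = 5640/8 = 705.000
M(target-absent) = 6301/7 = 900.143
Difference = 900.143 − 705.000 = 195.143 ms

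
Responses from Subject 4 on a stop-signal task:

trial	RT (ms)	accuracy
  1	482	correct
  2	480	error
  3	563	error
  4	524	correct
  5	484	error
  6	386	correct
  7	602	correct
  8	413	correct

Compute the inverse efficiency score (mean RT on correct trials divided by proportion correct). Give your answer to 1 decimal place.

Correct trials (n=5): 482, 524, 386, 602, 413
Mean correct RT = 2407/5 = 481.4000 ms
Proportion correct = 5/8
IES = 481.4000 / (5/8) = 770.240 ms

770.2 ms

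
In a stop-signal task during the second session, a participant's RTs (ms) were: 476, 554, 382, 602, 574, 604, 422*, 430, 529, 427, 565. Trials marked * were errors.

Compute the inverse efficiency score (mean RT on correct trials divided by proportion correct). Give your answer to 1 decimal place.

565.7 ms

Correct trials (n=10): 476, 554, 382, 602, 574, 604, 430, 529, 427, 565
Mean correct RT = 5143/10 = 514.3000 ms
Proportion correct = 10/11
IES = 514.3000 / (10/11) = 565.730 ms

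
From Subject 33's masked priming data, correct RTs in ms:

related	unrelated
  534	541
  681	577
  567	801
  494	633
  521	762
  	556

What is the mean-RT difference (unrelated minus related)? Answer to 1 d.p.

85.6 ms

M(related) = 2797/5 = 559.400
M(unrelated) = 3870/6 = 645.000
Difference = 645.000 − 559.400 = 85.600 ms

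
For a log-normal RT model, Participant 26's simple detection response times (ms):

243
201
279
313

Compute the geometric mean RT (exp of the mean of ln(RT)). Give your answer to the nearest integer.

256 ms

ln(RT): 5.4931, 5.3033, 5.6312, 5.7462
Mean ln(RT) = 22.1738/4 = 5.54345
Geometric mean = exp(5.54345) = 255.56 ms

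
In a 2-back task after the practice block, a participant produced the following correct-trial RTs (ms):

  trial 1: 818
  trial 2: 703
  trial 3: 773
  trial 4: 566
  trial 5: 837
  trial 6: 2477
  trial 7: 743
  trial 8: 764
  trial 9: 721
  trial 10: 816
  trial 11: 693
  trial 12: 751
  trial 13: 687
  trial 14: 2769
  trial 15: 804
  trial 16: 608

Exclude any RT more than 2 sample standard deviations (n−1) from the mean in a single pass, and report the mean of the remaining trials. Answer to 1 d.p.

n = 16, ΣRT = 15530, M = 970.625
Σ(x−M)² = 6364611.75; s = √(6364611.75/15) = 651.389
Cutoffs: 970.625 ± 2·651.389 → [-332.2, 2273.4]
Outside: 2477, 2769 → excluded.
Retained (n=14): Σ = 10284, mean = 10284/14 = 734.571

734.6 ms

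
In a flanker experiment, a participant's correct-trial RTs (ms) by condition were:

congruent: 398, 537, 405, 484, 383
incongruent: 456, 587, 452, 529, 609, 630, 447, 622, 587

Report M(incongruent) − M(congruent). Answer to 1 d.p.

M(congruent) = 2207/5 = 441.400
M(incongruent) = 4919/9 = 546.556
Difference = 546.556 − 441.400 = 105.156 ms

105.2 ms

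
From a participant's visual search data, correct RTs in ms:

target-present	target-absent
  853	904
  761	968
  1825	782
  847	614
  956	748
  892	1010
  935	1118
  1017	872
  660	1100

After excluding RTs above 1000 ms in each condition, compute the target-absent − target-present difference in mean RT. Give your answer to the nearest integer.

target-present: exclude 1825, 1017
target-absent: exclude 1010, 1118, 1100
M(target-present) = 5904/7 = 843.429
M(target-absent) = 4888/6 = 814.667
Difference = 814.667 − 843.429 = -28.762 ms

-29 ms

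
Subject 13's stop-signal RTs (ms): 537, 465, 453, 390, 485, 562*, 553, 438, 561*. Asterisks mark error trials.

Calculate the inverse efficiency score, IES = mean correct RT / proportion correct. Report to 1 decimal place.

610.0 ms

Correct trials (n=7): 537, 465, 453, 390, 485, 553, 438
Mean correct RT = 3321/7 = 474.4286 ms
Proportion correct = 7/9
IES = 474.4286 / (7/9) = 609.980 ms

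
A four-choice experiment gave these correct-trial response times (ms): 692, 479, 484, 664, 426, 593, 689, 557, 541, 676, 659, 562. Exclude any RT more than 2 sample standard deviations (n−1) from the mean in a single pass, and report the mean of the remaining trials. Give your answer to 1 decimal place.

585.2 ms

n = 12, ΣRT = 7022, M = 585.167
Σ(x−M)² = 92293.67; s = √(92293.67/11) = 91.599
Cutoffs: 585.167 ± 2·91.599 → [402.0, 768.4]
No RTs fall outside the cutoffs; all 12 retained. Mean = 7022/12 = 585.167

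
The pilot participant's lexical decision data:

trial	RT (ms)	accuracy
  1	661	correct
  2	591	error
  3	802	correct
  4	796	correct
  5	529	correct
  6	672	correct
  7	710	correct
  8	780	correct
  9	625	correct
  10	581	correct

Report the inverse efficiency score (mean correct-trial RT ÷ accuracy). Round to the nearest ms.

Correct trials (n=9): 661, 802, 796, 529, 672, 710, 780, 625, 581
Mean correct RT = 6156/9 = 684.0000 ms
Proportion correct = 9/10
IES = 684.0000 / (9/10) = 760.000 ms

760 ms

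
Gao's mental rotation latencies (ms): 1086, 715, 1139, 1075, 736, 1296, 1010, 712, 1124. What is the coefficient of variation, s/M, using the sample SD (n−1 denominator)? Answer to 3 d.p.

0.217

n = 9, Σ = 8893, M = 988.1111
Σ(x−M)² = 368026.889; s = √(368026.889/8) = 214.4839
CV = 214.4839 / 988.1111 = 0.21706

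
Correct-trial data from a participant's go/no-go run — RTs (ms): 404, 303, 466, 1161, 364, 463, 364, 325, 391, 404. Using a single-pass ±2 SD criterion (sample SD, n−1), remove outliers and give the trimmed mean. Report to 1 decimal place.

n = 10, ΣRT = 4645, M = 464.500
Σ(x−M)² = 563582.50; s = √(563582.50/9) = 250.240
Cutoffs: 464.500 ± 2·250.240 → [-36.0, 965.0]
Outside: 1161 → excluded.
Retained (n=9): Σ = 3484, mean = 3484/9 = 387.111

387.1 ms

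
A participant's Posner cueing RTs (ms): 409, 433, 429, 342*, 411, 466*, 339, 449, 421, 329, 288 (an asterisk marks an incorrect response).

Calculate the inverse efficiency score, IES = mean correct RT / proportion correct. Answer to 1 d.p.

Correct trials (n=9): 409, 433, 429, 411, 339, 449, 421, 329, 288
Mean correct RT = 3508/9 = 389.7778 ms
Proportion correct = 9/11
IES = 389.7778 / (9/11) = 476.395 ms

476.4 ms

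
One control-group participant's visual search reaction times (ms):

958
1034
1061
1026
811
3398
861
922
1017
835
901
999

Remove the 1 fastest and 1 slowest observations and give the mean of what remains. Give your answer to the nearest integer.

Sorted: 811, 835, 861, 901, 922, 958, 999, 1017, 1026, 1034, 1061, 3398
Drop lowest 1 (811) and highest 1 (3398)
Remaining (n=10): Σ = 9614, mean = 9614/10 = 961.400

961 ms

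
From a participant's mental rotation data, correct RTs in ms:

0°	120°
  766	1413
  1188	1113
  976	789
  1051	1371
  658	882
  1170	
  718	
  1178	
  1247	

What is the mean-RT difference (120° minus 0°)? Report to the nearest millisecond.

M(0°) = 8952/9 = 994.667
M(120°) = 5568/5 = 1113.600
Difference = 1113.600 − 994.667 = 118.933 ms

119 ms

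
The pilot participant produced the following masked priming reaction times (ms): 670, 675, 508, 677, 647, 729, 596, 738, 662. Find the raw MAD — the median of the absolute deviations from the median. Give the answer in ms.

23 ms

Sorted: 508, 596, 647, 662, 670, 675, 677, 729, 738 → median = 670
|x − 670|: 0, 5, 162, 7, 23, 59, 74, 68, 8
Sorted deviations: 0, 5, 7, 8, 23, 59, 68, 74, 162 → MAD = 23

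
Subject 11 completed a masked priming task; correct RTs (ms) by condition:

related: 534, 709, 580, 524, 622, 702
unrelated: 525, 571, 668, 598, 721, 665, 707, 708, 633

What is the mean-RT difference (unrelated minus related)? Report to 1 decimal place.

M(related) = 3671/6 = 611.833
M(unrelated) = 5796/9 = 644.000
Difference = 644.000 − 611.833 = 32.167 ms

32.2 ms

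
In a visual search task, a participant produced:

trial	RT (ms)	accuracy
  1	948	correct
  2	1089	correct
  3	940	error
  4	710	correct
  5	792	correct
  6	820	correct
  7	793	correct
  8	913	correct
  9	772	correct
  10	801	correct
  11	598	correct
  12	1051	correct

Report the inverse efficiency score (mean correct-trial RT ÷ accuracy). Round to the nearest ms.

Correct trials (n=11): 948, 1089, 710, 792, 820, 793, 913, 772, 801, 598, 1051
Mean correct RT = 9287/11 = 844.2727 ms
Proportion correct = 11/12
IES = 844.2727 / (11/12) = 921.025 ms

921 ms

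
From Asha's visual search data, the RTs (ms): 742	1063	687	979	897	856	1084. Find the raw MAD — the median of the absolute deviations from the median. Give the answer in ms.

Sorted: 687, 742, 856, 897, 979, 1063, 1084 → median = 897
|x − 897|: 155, 166, 210, 82, 0, 41, 187
Sorted deviations: 0, 41, 82, 155, 166, 187, 210 → MAD = 155

155 ms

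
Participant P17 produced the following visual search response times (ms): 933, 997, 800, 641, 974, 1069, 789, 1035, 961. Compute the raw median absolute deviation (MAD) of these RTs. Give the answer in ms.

Sorted: 641, 789, 800, 933, 961, 974, 997, 1035, 1069 → median = 961
|x − 961|: 28, 36, 161, 320, 13, 108, 172, 74, 0
Sorted deviations: 0, 13, 28, 36, 74, 108, 161, 172, 320 → MAD = 74

74 ms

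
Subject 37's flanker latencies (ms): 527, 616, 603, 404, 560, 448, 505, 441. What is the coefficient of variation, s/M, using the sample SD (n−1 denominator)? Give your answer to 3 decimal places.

n = 8, Σ = 4104, M = 513.0000
Σ(x−M)² = 42468.000; s = √(42468.000/7) = 77.8900
CV = 77.8900 / 513.0000 = 0.15183

0.152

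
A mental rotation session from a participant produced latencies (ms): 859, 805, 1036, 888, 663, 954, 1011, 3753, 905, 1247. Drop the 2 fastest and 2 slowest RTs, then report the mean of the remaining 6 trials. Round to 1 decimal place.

Sorted: 663, 805, 859, 888, 905, 954, 1011, 1036, 1247, 3753
Drop lowest 2 (663, 805) and highest 2 (1247, 3753)
Remaining (n=6): Σ = 5653, mean = 5653/6 = 942.167

942.2 ms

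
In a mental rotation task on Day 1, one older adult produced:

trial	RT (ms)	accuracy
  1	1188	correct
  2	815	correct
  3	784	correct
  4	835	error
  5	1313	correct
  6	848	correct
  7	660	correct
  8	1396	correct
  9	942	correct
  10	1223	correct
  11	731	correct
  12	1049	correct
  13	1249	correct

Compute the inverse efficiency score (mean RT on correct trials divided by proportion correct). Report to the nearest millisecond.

1101 ms

Correct trials (n=12): 1188, 815, 784, 1313, 848, 660, 1396, 942, 1223, 731, 1049, 1249
Mean correct RT = 12198/12 = 1016.5000 ms
Proportion correct = 12/13
IES = 1016.5000 / (12/13) = 1101.208 ms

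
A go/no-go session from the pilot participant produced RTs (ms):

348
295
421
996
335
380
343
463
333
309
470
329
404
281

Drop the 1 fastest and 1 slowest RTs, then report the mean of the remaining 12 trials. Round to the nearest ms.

Sorted: 281, 295, 309, 329, 333, 335, 343, 348, 380, 404, 421, 463, 470, 996
Drop lowest 1 (281) and highest 1 (996)
Remaining (n=12): Σ = 4430, mean = 4430/12 = 369.167

369 ms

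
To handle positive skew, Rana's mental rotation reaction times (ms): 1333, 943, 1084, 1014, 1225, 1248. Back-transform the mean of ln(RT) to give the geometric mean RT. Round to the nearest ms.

1133 ms

ln(RT): 7.1952, 6.8491, 6.9884, 6.9217, 7.1107, 7.1293
Mean ln(RT) = 42.1943/6 = 7.03239
Geometric mean = exp(7.03239) = 1132.73 ms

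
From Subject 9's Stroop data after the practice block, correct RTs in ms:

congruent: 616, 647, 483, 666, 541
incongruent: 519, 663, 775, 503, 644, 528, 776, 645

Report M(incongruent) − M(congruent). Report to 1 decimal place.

41.0 ms

M(congruent) = 2953/5 = 590.600
M(incongruent) = 5053/8 = 631.625
Difference = 631.625 − 590.600 = 41.025 ms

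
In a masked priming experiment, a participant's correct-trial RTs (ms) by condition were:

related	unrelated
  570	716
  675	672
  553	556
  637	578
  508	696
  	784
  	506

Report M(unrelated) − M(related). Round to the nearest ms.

55 ms

M(related) = 2943/5 = 588.600
M(unrelated) = 4508/7 = 644.000
Difference = 644.000 − 588.600 = 55.400 ms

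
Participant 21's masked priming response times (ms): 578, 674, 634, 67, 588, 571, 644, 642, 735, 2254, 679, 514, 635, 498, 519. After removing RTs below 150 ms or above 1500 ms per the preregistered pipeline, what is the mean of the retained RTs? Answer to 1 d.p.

Excluded: 67, 2254
Retained (n=13): Σ = 7911
Mean = 7911/13 = 608.5385

608.5 ms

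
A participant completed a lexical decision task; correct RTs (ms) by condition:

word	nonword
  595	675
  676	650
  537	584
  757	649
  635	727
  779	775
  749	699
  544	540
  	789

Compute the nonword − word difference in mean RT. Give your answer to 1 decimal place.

M(word) = 5272/8 = 659.000
M(nonword) = 6088/9 = 676.444
Difference = 676.444 − 659.000 = 17.444 ms

17.4 ms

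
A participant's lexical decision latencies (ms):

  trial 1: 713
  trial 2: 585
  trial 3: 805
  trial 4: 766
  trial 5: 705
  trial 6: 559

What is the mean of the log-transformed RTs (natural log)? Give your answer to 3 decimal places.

ln(RT): 6.5695, 6.3716, 6.6908, 6.6412, 6.5582, 6.3261
Σ ln(RT) = 39.1575
Mean = 39.1575/6 = 6.52624

6.526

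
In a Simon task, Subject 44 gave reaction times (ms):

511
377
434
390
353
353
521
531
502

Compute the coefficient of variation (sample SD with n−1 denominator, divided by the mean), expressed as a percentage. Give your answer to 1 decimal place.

17.1%

n = 9, Σ = 3972, M = 441.3333
Σ(x−M)² = 45354.000; s = √(45354.000/8) = 75.2944
CV = 75.2944 / 441.3333 = 0.17061 = 17.061%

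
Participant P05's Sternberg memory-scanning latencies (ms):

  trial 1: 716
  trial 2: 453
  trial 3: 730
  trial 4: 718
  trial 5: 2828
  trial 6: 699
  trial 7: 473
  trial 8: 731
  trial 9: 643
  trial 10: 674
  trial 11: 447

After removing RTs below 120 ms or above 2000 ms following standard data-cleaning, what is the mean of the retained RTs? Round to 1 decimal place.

628.4 ms

Excluded: 2828
Retained (n=10): Σ = 6284
Mean = 6284/10 = 628.4000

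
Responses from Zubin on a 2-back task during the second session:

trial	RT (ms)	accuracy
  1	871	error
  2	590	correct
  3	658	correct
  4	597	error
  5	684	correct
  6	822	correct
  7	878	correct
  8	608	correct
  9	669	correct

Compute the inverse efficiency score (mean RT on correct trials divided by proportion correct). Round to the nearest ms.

902 ms

Correct trials (n=7): 590, 658, 684, 822, 878, 608, 669
Mean correct RT = 4909/7 = 701.2857 ms
Proportion correct = 7/9
IES = 701.2857 / (7/9) = 901.653 ms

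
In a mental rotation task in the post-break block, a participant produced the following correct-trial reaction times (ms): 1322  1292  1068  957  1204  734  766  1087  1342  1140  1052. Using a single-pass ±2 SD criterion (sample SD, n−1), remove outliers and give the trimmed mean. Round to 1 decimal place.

1087.6 ms

n = 11, ΣRT = 11964, M = 1087.636
Σ(x−M)² = 424904.55; s = √(424904.55/10) = 206.132
Cutoffs: 1087.636 ± 2·206.132 → [675.4, 1499.9]
No RTs fall outside the cutoffs; all 11 retained. Mean = 11964/11 = 1087.636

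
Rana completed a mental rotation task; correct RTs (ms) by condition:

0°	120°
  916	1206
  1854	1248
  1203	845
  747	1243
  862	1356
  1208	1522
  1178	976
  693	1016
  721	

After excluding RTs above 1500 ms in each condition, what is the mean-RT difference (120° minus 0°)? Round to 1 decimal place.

186.1 ms

0°: exclude 1854
120°: exclude 1522
M(0°) = 7528/8 = 941.000
M(120°) = 7890/7 = 1127.143
Difference = 1127.143 − 941.000 = 186.143 ms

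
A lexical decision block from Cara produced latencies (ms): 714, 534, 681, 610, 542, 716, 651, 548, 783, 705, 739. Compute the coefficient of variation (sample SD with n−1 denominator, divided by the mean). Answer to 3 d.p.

n = 11, Σ = 7223, M = 656.6364
Σ(x−M)² = 74688.545; s = √(74688.545/10) = 86.4225
CV = 86.4225 / 656.6364 = 0.13161

0.132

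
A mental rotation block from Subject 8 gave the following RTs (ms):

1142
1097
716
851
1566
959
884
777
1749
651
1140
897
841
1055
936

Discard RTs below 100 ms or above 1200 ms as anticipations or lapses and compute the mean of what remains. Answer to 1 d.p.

918.9 ms

Excluded: 1566, 1749
Retained (n=13): Σ = 11946
Mean = 11946/13 = 918.9231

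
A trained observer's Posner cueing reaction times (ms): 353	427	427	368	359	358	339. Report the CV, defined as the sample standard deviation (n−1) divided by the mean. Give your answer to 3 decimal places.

0.096

n = 7, Σ = 2631, M = 375.8571
Σ(x−M)² = 7776.857; s = √(7776.857/6) = 36.0020
CV = 36.0020 / 375.8571 = 0.09579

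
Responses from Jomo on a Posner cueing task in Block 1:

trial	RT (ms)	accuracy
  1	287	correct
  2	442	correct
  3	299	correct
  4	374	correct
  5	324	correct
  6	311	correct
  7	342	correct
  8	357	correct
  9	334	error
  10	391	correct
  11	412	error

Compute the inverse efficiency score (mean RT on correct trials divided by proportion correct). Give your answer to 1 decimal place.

424.7 ms

Correct trials (n=9): 287, 442, 299, 374, 324, 311, 342, 357, 391
Mean correct RT = 3127/9 = 347.4444 ms
Proportion correct = 9/11
IES = 347.4444 / (9/11) = 424.654 ms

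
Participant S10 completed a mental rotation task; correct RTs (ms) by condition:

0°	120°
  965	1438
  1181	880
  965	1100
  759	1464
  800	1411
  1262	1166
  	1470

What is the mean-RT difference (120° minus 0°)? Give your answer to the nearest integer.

M(0°) = 5932/6 = 988.667
M(120°) = 8929/7 = 1275.571
Difference = 1275.571 − 988.667 = 286.905 ms

287 ms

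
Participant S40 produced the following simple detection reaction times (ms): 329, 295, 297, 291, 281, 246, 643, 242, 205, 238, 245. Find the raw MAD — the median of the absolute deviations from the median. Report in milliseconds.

Sorted: 205, 238, 242, 245, 246, 281, 291, 295, 297, 329, 643 → median = 281
|x − 281|: 48, 14, 16, 10, 0, 35, 362, 39, 76, 43, 36
Sorted deviations: 0, 10, 14, 16, 35, 36, 39, 43, 48, 76, 362 → MAD = 36

36 ms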